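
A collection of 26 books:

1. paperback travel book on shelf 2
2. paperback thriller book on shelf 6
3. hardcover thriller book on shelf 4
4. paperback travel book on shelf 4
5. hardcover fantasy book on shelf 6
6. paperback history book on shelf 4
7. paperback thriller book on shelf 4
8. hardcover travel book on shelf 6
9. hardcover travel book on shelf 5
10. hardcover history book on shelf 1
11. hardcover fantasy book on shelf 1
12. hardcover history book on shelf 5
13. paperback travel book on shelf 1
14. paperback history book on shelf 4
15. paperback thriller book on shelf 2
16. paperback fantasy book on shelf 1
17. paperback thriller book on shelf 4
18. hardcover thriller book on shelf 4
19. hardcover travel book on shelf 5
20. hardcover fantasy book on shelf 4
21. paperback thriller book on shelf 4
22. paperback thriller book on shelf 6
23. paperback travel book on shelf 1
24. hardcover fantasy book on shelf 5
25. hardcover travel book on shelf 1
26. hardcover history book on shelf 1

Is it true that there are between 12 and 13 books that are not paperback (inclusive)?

books that are not paperback: 13.
The claim requires 12 ≤ 13 ≤ 13, which holds.

True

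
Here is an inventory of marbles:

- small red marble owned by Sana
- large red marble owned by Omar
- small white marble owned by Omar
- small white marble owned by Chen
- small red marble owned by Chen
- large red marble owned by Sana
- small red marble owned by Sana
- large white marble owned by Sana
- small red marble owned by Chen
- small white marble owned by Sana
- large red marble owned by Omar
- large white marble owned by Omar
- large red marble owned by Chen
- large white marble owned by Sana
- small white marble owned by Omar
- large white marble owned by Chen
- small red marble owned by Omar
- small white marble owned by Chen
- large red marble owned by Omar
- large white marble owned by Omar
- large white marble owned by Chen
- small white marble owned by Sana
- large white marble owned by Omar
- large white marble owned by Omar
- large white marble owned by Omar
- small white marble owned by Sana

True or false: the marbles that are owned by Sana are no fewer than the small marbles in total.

False

marbles owned by Sana: 8.
small marbles: 12.
The claim requires 8 ≥ 12, which does not hold.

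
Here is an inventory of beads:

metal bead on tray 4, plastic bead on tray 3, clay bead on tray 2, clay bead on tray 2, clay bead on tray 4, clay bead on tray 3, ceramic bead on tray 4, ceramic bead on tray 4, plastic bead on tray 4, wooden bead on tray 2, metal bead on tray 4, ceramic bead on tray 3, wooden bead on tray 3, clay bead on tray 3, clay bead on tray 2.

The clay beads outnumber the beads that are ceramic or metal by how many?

clay beads: 6.
beads that are ceramic or metal: 5.
6 − 5 = 1.

1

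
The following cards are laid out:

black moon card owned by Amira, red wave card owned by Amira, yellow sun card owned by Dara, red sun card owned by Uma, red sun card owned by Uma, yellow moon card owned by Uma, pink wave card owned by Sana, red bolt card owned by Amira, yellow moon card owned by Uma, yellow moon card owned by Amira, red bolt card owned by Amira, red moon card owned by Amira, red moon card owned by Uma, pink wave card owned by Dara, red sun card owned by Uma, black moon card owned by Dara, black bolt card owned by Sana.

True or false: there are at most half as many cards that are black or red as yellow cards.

False

|cards that are black or red| = 11.
|yellow cards| = 4.
The claim requires 2 × 11 = 22 ≤ 4, which does not hold.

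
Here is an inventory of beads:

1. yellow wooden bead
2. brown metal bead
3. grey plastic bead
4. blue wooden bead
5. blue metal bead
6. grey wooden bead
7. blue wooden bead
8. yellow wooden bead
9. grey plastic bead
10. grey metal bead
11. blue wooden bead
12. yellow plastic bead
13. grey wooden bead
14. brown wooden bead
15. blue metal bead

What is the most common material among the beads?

Counts by material: wooden 8, metal 4, plastic 3.
The maximum is 8, held uniquely by wooden.

wooden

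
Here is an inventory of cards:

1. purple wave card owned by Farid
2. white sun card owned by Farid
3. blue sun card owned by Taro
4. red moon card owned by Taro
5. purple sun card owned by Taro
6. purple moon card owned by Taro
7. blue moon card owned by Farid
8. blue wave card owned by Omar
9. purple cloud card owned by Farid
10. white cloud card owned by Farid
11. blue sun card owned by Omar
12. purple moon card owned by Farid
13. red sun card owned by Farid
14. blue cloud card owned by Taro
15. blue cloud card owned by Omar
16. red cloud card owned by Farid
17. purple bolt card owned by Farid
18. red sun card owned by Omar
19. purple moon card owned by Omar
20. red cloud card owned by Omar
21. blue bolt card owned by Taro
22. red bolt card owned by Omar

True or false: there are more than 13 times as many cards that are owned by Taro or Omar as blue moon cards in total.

False

cards owned by Taro or Omar: 13.
blue moon cards: 1.
The claim requires 13 > 13 × 1 = 13, which does not hold.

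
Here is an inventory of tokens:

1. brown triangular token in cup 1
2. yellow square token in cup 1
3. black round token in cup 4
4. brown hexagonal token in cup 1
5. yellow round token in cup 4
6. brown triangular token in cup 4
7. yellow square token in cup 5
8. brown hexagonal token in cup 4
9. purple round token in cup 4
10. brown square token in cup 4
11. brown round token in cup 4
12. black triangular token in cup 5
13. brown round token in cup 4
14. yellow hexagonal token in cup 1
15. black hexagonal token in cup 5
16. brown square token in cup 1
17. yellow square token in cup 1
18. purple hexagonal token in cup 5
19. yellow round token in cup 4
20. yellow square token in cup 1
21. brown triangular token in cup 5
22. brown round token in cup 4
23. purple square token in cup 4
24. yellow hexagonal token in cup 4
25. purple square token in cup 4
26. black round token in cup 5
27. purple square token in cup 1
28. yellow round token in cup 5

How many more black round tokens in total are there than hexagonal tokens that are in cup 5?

0

black round tokens: 2.
hexagonal tokens in cup 5: 2.
2 − 2 = 0.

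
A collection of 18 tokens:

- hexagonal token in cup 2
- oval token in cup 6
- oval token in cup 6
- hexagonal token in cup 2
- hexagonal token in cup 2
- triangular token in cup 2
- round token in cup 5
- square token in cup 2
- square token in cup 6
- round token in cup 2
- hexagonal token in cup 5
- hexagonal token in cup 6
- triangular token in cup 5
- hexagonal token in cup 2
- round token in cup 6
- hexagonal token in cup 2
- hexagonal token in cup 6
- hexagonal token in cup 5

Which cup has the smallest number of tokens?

Counts by cup: cup 2→8, cup 6→6, cup 5→4.
The minimum is 4, held uniquely by cup 5.

cup 5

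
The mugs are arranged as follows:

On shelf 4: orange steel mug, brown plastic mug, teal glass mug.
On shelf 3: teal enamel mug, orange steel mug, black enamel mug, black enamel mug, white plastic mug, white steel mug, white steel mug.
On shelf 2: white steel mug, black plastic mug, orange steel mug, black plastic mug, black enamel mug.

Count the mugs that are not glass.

Total mugs: 15; with the excluded value: 1; remaining 15 − 1 = 14.

14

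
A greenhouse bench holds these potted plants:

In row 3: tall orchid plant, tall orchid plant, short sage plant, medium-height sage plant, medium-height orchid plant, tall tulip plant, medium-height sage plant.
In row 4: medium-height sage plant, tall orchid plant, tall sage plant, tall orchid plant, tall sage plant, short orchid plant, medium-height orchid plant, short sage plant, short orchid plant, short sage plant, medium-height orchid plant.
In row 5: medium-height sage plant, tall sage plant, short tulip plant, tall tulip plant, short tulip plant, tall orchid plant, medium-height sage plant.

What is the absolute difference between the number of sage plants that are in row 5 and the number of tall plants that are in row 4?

sage plants in row 5: 3. tall plants in row 4: 4.
|3 − 4| = 4 − 3 = 1.

1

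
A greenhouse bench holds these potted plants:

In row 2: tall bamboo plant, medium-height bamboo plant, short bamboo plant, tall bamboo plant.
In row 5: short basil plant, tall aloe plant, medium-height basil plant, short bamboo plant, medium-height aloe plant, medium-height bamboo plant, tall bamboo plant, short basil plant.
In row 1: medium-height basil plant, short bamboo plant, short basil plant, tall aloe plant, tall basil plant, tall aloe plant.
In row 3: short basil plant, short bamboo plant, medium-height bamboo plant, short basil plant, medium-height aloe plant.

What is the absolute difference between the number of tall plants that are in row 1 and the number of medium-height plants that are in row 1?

2

tall plants in row 1: 3. medium-height plants in row 1: 1.
|3 − 1| = 3 − 1 = 2.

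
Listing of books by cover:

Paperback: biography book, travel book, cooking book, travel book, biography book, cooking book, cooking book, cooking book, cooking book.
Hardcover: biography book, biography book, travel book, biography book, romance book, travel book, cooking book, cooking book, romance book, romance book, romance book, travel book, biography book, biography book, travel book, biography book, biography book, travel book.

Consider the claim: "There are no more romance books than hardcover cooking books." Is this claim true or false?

False

There are 4 romance books.
There are 2 hardcover cooking books.
The claim requires 4 ≤ 2, which does not hold.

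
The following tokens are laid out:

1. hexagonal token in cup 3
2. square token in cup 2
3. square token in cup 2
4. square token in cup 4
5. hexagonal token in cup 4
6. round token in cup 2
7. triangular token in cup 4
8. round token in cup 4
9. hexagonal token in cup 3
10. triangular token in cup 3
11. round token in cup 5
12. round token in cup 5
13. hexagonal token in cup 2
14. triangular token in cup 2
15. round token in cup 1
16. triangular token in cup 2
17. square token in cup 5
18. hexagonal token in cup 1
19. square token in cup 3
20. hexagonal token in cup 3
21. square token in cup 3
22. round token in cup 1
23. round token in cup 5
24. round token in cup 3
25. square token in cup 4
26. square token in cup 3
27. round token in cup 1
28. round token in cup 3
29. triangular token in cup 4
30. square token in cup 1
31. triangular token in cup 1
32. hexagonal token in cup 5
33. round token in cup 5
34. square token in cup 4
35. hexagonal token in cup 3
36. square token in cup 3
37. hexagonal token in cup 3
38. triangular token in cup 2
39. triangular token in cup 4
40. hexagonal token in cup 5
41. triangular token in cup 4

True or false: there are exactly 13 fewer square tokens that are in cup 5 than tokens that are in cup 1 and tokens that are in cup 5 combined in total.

False

There is 1 square token in cup 5.
tokens in cup 1: 6; tokens in cup 5: 7; combined: 6 + 7 = 13.
The claim requires 13 − 1 (= 12) to equal 13, which does not hold.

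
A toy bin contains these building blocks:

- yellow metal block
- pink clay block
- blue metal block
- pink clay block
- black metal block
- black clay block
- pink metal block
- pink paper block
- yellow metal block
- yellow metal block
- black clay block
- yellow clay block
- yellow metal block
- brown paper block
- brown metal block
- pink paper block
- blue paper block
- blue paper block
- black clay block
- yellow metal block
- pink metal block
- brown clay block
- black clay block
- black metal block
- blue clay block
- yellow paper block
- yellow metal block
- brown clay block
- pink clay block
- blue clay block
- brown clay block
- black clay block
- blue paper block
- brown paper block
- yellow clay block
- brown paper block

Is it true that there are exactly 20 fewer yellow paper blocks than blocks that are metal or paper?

|yellow paper blocks| = 1.
|blocks that are metal or paper| = 21.
The claim requires 21 − 1 (= 20) to equal 20, which holds.

True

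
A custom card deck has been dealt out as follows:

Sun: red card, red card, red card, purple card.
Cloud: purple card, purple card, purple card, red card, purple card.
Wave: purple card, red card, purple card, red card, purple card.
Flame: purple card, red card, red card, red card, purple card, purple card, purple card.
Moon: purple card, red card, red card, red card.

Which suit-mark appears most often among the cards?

flame

Counts by suit-mark: flame 7, cloud 5, wave 5, sun 4, moon 4.
The maximum is 7, held uniquely by flame.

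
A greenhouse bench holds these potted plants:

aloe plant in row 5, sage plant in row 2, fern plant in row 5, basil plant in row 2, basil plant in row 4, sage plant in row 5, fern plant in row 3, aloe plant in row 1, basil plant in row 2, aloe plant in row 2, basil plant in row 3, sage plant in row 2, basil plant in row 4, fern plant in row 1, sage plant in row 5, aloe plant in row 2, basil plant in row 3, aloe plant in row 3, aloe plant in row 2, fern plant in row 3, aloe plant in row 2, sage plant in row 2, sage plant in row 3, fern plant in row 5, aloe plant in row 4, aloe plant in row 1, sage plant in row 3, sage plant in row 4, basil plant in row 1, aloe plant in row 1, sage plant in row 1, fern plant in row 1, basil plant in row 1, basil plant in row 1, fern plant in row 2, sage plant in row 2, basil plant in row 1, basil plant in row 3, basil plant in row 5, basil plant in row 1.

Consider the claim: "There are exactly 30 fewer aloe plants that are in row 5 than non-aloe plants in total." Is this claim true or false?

False

|aloe plants in row 5| = 1.
|non-aloe plants| = 30.
The claim requires 30 − 1 (= 29) to equal 30, which does not hold.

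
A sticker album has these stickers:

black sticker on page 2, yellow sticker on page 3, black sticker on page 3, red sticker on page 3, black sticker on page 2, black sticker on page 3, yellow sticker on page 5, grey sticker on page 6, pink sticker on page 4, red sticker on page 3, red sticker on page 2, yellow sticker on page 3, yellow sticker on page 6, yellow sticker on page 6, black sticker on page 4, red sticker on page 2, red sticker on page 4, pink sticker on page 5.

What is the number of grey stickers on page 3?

0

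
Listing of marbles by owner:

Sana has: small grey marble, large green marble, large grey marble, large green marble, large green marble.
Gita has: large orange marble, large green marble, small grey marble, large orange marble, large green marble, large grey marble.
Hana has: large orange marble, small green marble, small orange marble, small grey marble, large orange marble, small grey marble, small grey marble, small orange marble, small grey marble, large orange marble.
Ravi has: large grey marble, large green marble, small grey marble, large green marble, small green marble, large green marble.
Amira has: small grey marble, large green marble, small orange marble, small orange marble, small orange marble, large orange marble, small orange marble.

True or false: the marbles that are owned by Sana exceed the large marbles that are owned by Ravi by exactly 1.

Count of marbles owned by Sana: 5.
Count of large marbles owned by Ravi: 4.
The claim requires 5 − 4 (= 1) to equal 1, which holds.

True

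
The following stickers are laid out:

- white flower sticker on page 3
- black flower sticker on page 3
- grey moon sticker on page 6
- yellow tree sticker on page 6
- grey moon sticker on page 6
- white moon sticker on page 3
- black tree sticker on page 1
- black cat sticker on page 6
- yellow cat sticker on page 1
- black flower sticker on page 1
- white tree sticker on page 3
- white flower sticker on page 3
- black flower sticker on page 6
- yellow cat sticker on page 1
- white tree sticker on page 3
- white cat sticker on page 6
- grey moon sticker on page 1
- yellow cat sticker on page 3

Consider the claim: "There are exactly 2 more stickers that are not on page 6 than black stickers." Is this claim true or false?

There are 12 stickers that are not on page 6.
There are 5 black stickers.
The claim requires 12 − 5 (= 7) to equal 2, which does not hold.

False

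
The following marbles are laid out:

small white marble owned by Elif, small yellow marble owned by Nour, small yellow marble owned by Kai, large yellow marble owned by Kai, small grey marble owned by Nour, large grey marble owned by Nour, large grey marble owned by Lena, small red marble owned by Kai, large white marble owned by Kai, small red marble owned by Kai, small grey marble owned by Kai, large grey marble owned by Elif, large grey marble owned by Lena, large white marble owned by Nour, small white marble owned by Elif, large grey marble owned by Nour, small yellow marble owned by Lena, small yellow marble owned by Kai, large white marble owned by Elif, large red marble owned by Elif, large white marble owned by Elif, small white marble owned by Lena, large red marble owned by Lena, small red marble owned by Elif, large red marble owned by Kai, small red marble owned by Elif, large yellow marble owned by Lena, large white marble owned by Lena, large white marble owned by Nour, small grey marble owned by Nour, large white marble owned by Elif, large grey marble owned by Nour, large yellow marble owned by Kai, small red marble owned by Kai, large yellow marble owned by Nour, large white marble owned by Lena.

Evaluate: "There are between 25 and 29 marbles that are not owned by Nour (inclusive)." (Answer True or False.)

True

Count of marbles that are not owned by Nour: 27.
The claim requires 25 ≤ 27 ≤ 29, which holds.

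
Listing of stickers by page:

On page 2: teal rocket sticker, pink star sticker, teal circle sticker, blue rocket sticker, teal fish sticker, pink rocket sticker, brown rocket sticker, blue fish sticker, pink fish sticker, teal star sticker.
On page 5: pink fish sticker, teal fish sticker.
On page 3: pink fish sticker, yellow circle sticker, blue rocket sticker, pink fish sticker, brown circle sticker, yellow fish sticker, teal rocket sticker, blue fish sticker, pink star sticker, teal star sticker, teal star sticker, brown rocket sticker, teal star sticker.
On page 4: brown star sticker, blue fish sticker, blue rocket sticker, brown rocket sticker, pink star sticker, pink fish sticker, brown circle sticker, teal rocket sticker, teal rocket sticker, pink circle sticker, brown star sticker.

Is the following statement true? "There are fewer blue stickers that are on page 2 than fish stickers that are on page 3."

blue stickers on page 2: 2.
fish stickers on page 3: 4.
The claim requires 2 < 4, which holds.

True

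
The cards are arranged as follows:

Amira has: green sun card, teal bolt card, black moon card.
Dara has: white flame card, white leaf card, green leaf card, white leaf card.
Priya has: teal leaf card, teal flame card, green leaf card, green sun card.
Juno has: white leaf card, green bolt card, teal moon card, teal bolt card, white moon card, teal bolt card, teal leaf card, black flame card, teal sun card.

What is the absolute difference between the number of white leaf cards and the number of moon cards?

white leaf cards: 3. moon cards: 3.
|3 − 3| = 3 − 3 = 0.

0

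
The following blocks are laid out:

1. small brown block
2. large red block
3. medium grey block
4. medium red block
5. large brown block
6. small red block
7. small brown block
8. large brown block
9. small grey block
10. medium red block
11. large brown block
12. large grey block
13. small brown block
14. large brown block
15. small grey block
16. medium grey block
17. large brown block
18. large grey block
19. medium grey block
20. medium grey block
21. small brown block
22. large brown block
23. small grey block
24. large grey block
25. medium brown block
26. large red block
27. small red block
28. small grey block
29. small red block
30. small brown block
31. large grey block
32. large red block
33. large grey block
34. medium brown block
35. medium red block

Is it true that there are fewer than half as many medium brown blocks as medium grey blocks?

medium brown blocks: 2.
medium grey blocks: 4.
The claim requires 2 × 2 = 4 < 4, which does not hold.

False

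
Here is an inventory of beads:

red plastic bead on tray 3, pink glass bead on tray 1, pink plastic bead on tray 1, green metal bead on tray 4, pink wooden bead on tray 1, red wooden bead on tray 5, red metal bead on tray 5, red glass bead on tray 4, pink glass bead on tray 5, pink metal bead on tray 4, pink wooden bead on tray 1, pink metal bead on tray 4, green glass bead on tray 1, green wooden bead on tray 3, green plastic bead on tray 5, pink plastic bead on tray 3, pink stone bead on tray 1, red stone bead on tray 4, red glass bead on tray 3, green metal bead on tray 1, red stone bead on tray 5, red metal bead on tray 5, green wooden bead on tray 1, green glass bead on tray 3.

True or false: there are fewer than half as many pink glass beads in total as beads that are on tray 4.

True

There are 2 pink glass beads.
There are 5 beads on tray 4.
The claim requires 2 × 2 = 4 < 5, which holds.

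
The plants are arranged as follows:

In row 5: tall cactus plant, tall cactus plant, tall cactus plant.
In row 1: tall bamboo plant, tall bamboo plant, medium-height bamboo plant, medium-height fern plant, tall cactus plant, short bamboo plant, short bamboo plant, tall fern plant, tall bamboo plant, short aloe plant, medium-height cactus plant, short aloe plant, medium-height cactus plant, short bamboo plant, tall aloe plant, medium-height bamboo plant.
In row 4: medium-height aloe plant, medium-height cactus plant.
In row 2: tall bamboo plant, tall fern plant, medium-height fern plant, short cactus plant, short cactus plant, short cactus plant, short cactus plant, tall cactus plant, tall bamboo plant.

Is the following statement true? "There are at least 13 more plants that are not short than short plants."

|plants that are not short| = 21.
|short plants| = 9.
The claim requires 21 − 9 = 12 ≥ 13, which does not hold.

False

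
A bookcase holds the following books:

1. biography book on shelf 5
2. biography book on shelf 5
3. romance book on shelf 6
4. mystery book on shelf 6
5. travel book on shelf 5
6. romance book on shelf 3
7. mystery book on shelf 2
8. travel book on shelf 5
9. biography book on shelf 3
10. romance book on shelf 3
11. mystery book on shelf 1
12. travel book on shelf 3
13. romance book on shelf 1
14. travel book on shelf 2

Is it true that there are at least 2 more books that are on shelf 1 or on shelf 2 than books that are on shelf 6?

True

books on shelf 1 or on shelf 2: 4.
books on shelf 6: 2.
The claim requires 4 − 2 = 2 ≥ 2, which holds.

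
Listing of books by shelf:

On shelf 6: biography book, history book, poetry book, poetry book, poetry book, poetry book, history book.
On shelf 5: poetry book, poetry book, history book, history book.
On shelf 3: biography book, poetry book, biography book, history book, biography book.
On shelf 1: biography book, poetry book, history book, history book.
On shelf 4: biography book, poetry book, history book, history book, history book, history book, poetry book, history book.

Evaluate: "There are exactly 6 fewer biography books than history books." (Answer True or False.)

biography books: 6.
history books: 12.
The claim requires 12 − 6 (= 6) to equal 6, which holds.

True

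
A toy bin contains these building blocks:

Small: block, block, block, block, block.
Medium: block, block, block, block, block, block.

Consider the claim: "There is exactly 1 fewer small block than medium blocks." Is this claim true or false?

True

There are 5 small blocks.
There are 6 medium blocks.
The claim requires 6 − 5 (= 1) to equal 1, which holds.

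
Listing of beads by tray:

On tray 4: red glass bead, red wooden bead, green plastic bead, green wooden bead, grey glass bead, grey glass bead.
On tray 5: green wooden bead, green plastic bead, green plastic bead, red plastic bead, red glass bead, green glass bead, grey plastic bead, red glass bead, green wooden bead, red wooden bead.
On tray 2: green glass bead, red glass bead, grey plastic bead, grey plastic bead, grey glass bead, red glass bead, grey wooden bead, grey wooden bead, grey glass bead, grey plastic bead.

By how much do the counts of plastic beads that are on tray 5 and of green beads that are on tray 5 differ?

1

plastic beads on tray 5: 4. green beads on tray 5: 5.
|4 − 5| = 5 − 4 = 1.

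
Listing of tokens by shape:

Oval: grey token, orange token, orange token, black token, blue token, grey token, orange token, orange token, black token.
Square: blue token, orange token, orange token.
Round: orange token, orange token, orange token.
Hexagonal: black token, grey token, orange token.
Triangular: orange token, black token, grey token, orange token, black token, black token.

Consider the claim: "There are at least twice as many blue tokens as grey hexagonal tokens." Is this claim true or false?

True

There are 2 blue tokens.
There is 1 grey hexagonal token.
The claim requires 2 ≥ 2 × 1 = 2, which holds.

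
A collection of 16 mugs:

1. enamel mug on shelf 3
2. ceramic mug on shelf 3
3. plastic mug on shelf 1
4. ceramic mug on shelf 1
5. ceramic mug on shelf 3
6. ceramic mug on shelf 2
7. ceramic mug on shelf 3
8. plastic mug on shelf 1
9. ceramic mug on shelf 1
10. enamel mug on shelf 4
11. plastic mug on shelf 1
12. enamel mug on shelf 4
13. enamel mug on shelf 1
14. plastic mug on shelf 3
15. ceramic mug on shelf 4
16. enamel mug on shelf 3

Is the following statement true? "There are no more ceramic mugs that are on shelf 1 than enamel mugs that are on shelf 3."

There are 2 ceramic mugs on shelf 1.
There are 2 enamel mugs on shelf 3.
The claim requires 2 ≤ 2, which holds.

True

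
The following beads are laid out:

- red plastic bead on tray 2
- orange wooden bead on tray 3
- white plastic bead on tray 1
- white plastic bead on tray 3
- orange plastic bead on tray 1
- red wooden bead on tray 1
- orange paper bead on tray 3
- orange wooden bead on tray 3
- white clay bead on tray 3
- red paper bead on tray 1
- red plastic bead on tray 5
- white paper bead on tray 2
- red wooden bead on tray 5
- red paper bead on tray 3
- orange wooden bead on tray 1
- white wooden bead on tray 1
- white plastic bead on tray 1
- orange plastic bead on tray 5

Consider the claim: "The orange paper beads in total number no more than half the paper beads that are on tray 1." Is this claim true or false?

False

|orange paper beads| = 1.
|paper beads on tray 1| = 1.
The claim requires 2 × 1 = 2 ≤ 1, which does not hold.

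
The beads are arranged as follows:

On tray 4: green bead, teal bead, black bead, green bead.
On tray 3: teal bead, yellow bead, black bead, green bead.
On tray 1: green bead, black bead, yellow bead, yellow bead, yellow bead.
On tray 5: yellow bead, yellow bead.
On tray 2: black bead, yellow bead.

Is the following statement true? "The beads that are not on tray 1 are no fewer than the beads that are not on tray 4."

False

beads that are not on tray 1: 12.
beads that are not on tray 4: 13.
The claim requires 12 ≥ 13, which does not hold.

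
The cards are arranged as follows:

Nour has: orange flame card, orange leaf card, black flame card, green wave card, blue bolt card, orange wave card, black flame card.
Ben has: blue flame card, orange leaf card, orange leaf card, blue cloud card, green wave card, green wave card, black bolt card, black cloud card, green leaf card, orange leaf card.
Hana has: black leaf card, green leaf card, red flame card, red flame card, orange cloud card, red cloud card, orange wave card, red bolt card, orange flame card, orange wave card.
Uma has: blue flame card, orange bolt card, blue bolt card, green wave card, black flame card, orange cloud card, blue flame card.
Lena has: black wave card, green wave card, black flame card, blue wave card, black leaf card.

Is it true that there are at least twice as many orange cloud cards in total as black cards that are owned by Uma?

True

There are 2 orange cloud cards.
Count of black cards owned by Uma: 1.
The claim requires 2 ≥ 2 × 1 = 2, which holds.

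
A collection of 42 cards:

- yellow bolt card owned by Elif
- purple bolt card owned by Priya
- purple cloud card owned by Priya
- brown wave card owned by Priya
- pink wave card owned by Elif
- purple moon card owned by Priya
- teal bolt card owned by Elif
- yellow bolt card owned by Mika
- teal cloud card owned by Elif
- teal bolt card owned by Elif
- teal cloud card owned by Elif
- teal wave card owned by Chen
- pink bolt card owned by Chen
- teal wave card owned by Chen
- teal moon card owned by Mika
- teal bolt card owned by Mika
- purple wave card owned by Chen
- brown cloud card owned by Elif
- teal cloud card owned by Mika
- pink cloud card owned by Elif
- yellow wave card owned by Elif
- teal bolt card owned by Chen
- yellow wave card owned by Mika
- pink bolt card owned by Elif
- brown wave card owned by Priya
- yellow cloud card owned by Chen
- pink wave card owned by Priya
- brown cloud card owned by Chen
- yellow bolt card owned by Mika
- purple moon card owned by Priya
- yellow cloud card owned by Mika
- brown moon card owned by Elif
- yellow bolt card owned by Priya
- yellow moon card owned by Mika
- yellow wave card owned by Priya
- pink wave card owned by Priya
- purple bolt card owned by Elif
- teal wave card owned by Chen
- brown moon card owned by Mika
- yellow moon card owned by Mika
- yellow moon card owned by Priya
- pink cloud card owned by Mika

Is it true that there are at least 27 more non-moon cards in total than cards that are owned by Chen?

non-moon cards: 34.
cards owned by Chen: 8.
The claim requires 34 − 8 = 26 ≥ 27, which does not hold.

False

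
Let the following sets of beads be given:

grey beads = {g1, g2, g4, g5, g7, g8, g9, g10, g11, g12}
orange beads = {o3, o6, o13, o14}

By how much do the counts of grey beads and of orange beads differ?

grey beads: 10. orange beads: 4.
|10 − 4| = 10 − 4 = 6.

6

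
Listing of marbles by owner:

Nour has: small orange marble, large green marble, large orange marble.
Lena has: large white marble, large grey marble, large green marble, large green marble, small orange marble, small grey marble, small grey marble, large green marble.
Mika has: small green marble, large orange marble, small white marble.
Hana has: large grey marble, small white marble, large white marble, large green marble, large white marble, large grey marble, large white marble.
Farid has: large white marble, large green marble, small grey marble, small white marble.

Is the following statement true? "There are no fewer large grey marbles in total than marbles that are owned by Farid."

False

large grey marbles: 3.
marbles owned by Farid: 4.
The claim requires 3 ≥ 4, which does not hold.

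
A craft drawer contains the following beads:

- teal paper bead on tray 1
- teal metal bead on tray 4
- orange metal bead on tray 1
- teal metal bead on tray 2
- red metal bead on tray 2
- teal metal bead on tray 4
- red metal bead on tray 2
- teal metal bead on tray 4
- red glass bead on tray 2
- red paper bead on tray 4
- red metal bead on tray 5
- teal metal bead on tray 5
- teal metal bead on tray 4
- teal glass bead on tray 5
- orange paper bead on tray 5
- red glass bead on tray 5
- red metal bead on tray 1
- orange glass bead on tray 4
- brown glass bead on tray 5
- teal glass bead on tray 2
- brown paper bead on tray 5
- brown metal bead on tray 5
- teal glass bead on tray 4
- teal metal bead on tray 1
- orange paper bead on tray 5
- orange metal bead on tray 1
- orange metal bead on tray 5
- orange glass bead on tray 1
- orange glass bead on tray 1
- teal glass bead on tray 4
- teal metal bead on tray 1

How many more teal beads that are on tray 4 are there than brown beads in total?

teal beads on tray 4: 6.
brown beads: 3.
6 − 3 = 3.

3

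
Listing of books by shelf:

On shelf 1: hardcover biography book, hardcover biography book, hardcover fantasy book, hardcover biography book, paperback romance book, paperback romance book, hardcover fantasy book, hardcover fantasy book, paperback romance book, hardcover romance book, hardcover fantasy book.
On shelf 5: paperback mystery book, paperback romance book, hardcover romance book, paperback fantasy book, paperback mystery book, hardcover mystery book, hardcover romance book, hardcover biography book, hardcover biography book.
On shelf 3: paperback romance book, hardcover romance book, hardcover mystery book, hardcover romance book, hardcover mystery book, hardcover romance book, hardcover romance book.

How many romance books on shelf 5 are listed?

3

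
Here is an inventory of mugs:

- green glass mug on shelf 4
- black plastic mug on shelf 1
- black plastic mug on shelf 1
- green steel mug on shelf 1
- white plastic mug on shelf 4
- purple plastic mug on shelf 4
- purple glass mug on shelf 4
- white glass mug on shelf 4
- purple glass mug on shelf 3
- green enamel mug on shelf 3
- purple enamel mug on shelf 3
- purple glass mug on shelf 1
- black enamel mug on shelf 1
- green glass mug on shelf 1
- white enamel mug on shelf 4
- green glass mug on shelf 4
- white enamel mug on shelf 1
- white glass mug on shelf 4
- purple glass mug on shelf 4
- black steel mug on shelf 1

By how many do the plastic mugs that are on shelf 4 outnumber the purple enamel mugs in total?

plastic mugs on shelf 4: 2.
purple enamel mugs: 1.
2 − 1 = 1.

1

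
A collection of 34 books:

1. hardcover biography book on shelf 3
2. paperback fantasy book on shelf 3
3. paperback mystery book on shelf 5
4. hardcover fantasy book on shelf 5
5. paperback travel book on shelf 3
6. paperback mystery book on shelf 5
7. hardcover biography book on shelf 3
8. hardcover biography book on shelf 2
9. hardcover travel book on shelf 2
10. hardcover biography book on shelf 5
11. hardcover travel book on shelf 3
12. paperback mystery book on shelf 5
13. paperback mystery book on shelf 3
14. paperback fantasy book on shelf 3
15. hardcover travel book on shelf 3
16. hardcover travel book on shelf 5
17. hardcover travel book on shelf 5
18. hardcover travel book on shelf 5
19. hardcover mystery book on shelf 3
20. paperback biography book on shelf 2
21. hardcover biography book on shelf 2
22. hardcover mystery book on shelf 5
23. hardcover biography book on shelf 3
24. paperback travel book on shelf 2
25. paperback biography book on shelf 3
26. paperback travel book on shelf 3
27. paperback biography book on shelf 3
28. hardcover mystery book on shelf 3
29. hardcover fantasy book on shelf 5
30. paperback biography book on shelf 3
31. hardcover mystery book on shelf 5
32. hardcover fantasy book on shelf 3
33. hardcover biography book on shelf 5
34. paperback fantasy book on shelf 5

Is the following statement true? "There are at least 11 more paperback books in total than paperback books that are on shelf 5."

|paperback books| = 14.
|paperback books on shelf 5| = 4.
The claim requires 14 − 4 = 10 ≥ 11, which does not hold.

False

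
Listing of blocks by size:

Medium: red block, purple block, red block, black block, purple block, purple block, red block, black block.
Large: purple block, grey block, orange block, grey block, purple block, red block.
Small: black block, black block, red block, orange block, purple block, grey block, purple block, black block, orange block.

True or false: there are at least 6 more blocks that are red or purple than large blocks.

|blocks that are red or purple| = 12.
|large blocks| = 6.
The claim requires 12 − 6 = 6 ≥ 6, which holds.

True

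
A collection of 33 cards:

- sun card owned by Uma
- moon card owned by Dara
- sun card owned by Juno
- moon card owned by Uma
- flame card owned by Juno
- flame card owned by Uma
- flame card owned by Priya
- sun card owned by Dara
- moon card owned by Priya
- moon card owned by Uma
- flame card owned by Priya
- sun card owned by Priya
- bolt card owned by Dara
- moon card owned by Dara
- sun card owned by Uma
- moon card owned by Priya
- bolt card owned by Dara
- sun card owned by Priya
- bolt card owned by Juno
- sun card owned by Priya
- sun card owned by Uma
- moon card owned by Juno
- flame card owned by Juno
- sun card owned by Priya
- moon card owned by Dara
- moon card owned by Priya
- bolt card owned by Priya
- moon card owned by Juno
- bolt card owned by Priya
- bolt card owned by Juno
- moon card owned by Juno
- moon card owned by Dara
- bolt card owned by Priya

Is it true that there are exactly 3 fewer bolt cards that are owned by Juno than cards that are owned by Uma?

Count of bolt cards owned by Juno: 2.
Count of cards owned by Uma: 6.
The claim requires 6 − 2 (= 4) to equal 3, which does not hold.

False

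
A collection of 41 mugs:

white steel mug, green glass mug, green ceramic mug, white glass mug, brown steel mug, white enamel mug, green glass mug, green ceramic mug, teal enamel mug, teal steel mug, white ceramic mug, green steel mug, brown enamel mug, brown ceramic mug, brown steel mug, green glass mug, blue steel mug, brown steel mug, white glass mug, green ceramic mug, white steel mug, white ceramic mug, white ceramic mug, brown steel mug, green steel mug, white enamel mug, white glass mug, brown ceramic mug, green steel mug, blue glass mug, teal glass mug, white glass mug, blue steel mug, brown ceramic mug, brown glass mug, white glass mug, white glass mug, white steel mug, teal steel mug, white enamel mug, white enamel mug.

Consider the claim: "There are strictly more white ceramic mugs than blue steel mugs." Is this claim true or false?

There are 3 white ceramic mugs.
There are 2 blue steel mugs.
The claim requires 3 > 2, which holds.

True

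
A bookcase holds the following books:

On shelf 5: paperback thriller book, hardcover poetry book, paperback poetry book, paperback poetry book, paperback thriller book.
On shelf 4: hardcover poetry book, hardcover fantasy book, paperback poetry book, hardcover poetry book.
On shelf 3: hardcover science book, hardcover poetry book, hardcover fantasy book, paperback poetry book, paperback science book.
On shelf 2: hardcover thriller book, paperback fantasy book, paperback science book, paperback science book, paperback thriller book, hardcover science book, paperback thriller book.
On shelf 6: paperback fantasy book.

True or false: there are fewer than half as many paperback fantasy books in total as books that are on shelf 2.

True

|paperback fantasy books| = 2.
|books on shelf 2| = 7.
The claim requires 2 × 2 = 4 < 7, which holds.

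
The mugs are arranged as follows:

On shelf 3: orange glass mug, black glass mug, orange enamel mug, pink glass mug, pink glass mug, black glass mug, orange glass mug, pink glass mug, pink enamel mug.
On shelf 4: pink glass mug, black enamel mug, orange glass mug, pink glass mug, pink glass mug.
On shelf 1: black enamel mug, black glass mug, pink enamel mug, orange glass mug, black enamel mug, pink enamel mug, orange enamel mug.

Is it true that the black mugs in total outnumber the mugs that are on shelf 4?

True

There are 6 black mugs.
There are 5 mugs on shelf 4.
The claim requires 6 > 5, which holds.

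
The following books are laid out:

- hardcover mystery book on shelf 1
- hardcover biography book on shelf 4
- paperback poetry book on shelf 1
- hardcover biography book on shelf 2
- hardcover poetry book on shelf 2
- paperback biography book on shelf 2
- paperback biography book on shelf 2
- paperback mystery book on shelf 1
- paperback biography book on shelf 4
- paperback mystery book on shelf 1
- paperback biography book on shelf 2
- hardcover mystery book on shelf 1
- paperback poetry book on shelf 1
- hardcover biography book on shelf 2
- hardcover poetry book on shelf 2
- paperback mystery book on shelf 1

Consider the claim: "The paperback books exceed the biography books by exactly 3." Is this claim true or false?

paperback books: 9.
biography books: 7.
The claim requires 9 − 7 (= 2) to equal 3, which does not hold.

False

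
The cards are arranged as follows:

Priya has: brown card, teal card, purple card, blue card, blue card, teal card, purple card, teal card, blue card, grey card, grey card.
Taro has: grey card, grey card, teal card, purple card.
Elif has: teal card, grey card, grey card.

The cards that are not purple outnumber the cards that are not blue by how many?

cards that are not purple: 15.
cards that are not blue: 15.
15 − 15 = 0.

0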